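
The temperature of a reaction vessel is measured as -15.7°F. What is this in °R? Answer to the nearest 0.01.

443.97°R

In Celsius: (-15.7 - 32) × 5/9 = -26.5000°C.
In Rankine: -26.5000 × 1.8 + 491.67 = 443.97°R.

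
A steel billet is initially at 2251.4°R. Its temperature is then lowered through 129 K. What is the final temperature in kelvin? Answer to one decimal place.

1121.8 K

Initial temperature in Celsius: (2251.4 - 491.67) × 5/9 = 977.6278°C.
The 129 K change is an interval; Kelvin and Celsius degrees are the same size, so ΔC = -129°C.
Final Celsius temperature: 977.6278 - 129.0000 = 848.6278°C.
In kelvin: 848.6278 + 273.15 = 1121.8 K.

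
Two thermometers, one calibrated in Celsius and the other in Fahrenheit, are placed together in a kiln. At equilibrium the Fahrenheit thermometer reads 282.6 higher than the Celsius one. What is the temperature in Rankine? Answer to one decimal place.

Let x be the Celsius reading; then the Fahrenheit reading is 1.8·x + 32.
(1.8·x + 32) - x = 282.6  ⇒  (0.8)·x = 250.6  ⇒  x = 313.2500°C.
In Rankine: 313.2500 × 1.8 + 491.67 = 1055.5°R.

1055.5°R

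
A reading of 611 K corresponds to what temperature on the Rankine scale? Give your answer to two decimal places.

In Celsius: 611 - 273.15 = 337.8500°C.
In Rankine: 337.8500 × 1.8 + 491.67 = 1099.80°R.

1099.80°R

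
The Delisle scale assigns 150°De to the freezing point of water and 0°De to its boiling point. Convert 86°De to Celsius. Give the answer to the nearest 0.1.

42.7°C

Linear interpolation between the fixed points: C = (86 - 150) × 100 / (0 - 150) = 42.6667°C.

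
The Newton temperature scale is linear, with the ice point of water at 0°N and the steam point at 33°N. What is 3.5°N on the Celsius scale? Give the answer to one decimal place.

Linear interpolation between the fixed points: C = (3.5 - 0) × 100 / (33 - 0) = 10.6061°C.

10.6°C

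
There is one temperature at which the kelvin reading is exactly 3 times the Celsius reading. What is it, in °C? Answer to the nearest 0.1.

136.6°C

Let C be the Celsius reading. The kelvin reading is K = 1·C + 273.15.
Require K = 3·C: 1·C + 273.15 = 3·C.
(-2)·C = -273.15  ⇒  C = 136.6.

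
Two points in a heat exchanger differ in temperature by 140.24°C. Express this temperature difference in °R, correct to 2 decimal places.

An interval of 1°C corresponds to 1.8°R.
140.24 × 1.8 = 252.43.

252.43°R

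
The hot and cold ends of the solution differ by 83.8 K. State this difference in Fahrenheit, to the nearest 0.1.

An interval of 1 K corresponds to 1.8°F.
83.8 × 1.8 = 150.8.

150.8°F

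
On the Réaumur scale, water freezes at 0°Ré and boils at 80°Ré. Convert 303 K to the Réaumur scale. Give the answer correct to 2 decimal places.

23.88°Ré

First in Celsius: 303 - 273.15 = 29.8500°C.
Linearly onto the Réaumur scale: 0 + (29.8500 / 100) × (80 - 0) = 23.88°Ré.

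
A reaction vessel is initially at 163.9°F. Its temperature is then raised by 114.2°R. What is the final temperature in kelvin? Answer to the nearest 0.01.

409.87 K

Initial temperature in Celsius: (163.9 - 32) × 5/9 = 73.2778°C.
The 114.2°R change is an interval, so only the factor 5/9 applies: +114.2 × 5/9 = +63.4444°C.
Final Celsius temperature: 73.2778 + 63.4444 = 136.7222°C.
In kelvin: 136.7222 + 273.15 = 409.87 K.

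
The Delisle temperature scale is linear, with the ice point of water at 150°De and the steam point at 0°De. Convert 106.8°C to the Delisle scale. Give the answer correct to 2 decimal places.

Linearly onto the Delisle scale: 150 + (106.8000 / 100) × (0 - 150) = -10.20°De.

-10.20°De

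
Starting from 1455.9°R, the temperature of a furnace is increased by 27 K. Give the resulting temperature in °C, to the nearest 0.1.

562.7°C

Initial temperature in Celsius: (1455.9 - 491.67) × 5/9 = 535.6833°C.
The 27 K change is an interval; Kelvin and Celsius degrees are the same size, so ΔC = +27°C.
Final Celsius temperature: 535.6833 + 27.0000 = 562.6833°C.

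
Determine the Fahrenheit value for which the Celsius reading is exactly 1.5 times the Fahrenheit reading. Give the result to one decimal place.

-18.8°F

Let F be the Fahrenheit reading. The Celsius reading is C = 5/9·F - 17.7778.
Require C = 1.5·F: 5/9·F - 17.7778 = 1.5·F.
(-17/18)·F = 17.7778  ⇒  F = -18.8.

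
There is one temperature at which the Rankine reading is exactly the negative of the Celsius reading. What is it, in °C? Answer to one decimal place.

Let C be the Celsius reading. The Rankine reading is R = 1.8·C + 491.67.
Require R = -1·C: 1.8·C + 491.67 = -1·C.
(2.8)·C = -491.67  ⇒  C = -175.6.

-175.6°C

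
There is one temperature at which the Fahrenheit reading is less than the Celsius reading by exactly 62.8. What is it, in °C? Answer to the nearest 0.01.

-118.50°C

Let C be the Celsius reading. The Fahrenheit reading is F = 1.8·C + 32.
Require F - C = -62.8: (0.8)·C + 32 = -62.8.
C = (-62.8 - 32) / (0.8) = -118.50.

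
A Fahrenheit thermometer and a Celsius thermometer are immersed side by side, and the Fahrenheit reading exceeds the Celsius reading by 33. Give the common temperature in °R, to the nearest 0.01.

493.92°R

Let x be the Fahrenheit reading; then the Celsius reading is 5/9·x - 17.7778.
(5/9·x - 17.7778) - x = -33  ⇒  (-4/9)·x = -15.2222  ⇒  x = 34.2500°F.
In Celsius: (34.25 - 32) × 5/9 = 1.2500°C.
In Rankine: 1.2500 × 1.8 + 491.67 = 493.92°R.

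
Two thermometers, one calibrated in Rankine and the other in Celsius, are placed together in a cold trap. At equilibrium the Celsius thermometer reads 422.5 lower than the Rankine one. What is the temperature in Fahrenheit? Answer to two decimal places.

Let x be the Rankine reading; then the Celsius reading is 5/9·x - 273.15.
(5/9·x - 273.15) - x = -422.5  ⇒  (-4/9)·x = -149.35  ⇒  x = 336.0375°R.
In Celsius: (336.0375 - 491.67) × 5/9 = -86.4625°C.
In Fahrenheit: -86.4625 × 1.8 + 32 = -123.63°F.

-123.63°F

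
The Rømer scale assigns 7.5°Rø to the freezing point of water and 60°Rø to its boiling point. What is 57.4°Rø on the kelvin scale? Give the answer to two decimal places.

Linear interpolation between the fixed points: C = (57.4 - 7.5) × 100 / (60 - 7.5) = 95.0476°C.
Then 95.0476 + 273.15 = 368.20 K.

368.20 K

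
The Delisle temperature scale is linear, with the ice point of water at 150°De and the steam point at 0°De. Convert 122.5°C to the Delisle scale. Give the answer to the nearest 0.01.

-33.75°De

Linearly onto the Delisle scale: 150 + (122.5000 / 100) × (0 - 150) = -33.75°De.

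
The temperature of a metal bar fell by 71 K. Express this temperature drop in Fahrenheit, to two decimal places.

127.80°F

Only the scale ratio 1.8 matters for a change in temperature.
71 × 1.8 = 127.80.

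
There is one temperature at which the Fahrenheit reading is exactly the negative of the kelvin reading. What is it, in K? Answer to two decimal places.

Let K be the kelvin reading. The Fahrenheit reading is F = 1.8·K - 459.67.
Require F = -1·K: 1.8·K - 459.67 = -1·K.
(2.8)·K = 459.67  ⇒  K = 164.17.

164.17 K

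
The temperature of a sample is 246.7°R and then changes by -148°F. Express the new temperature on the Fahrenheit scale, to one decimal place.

-361.0°F

Initial temperature in Celsius: (246.7 - 491.67) × 5/9 = -136.0944°C.
The 148°F change is an interval, so only the factor 5/9 applies: -148 × 5/9 = -82.2222°C.
Final Celsius temperature: -136.0944 - 82.2222 = -218.3167°C.
In Fahrenheit: -218.3167 × 1.8 + 32 = -361.0°F.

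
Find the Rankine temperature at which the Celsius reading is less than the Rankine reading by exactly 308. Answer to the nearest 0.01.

Let R be the Rankine reading. The Celsius reading is C = 5/9·R - 273.15.
Require C - R = -308: (-4/9)·R - 273.15 = -308.
R = (-308 + 273.15) / (-4/9) = 78.41.

78.41°R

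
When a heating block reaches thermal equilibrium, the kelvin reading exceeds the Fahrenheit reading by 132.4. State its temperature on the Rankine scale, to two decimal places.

Let x be the Fahrenheit reading; then the kelvin reading is 5/9·x + 255.372.
(5/9·x + 255.372) - x = 132.4  ⇒  (-4/9)·x = -122.972  ⇒  x = 276.6875°F.
In Celsius: (276.6875 - 32) × 5/9 = 135.9375°C.
In Rankine: 135.9375 × 1.8 + 491.67 = 736.36°R.

736.36°R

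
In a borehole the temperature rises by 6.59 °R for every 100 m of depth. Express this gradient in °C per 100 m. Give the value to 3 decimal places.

The quantity depends on a temperature interval, so only the ratio of degree sizes applies; the offset between the scales is irrelevant.
A change of 1°R is a change of 5/9°C, so 6.59 × 5/9 = 3.661.

3.661 °C/100 m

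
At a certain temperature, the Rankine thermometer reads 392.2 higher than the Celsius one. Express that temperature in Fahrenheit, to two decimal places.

Let x be the Celsius reading; then the Rankine reading is 1.8·x + 491.67.
(1.8·x + 491.67) - x = 392.2  ⇒  (0.8)·x = -99.47  ⇒  x = -124.3375°C.
In Fahrenheit: -124.3375 × 1.8 + 32 = -191.81°F.

-191.81°F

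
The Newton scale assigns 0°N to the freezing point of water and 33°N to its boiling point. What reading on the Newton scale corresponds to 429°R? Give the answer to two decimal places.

First in Celsius: (429 - 491.67) × 5/9 = -34.8167°C.
Linearly onto the Newton scale: 0 + (-34.8167 / 100) × (33 - 0) = -11.49°N.

-11.49°N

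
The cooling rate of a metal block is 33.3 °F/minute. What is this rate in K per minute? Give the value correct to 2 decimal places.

18.50 K/minute

Since only a temperature interval is involved, the additive offset between the scales drops out.
A change of 1°F is a change of 5/9 K, so 33.3 × 5/9 = 18.50.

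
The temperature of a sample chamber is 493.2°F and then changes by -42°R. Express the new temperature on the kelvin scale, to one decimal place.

506.0 K

Initial temperature in Celsius: (493.2 - 32) × 5/9 = 256.2222°C.
The 42°R change is an interval, so only the factor 5/9 applies: -42 × 5/9 = -23.3333°C.
Final Celsius temperature: 256.2222 - 23.3333 = 232.8889°C.
In kelvin: 232.8889 + 273.15 = 506.0 K.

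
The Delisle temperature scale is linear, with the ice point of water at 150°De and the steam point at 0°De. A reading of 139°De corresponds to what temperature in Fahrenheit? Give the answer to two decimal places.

45.20°F

Linear interpolation between the fixed points: C = (139 - 150) × 100 / (0 - 150) = 7.3333°C.
Then 7.3333 × 1.8 + 32 = 45.20°F.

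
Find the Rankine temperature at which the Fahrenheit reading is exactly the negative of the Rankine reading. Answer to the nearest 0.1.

Let R be the Rankine reading. The Fahrenheit reading is F = 1·R - 459.67.
Require F = -1·R: 1·R - 459.67 = -1·R.
(2)·R = 459.67  ⇒  R = 229.8.

229.8°R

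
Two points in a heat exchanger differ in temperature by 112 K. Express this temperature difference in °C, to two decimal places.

112.00°C

Kelvin and Celsius degrees are the same size, so the interval is unchanged: 112.00.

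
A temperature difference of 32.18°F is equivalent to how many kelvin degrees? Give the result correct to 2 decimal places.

For a temperature interval the offset drops out; only the factor 5/9 applies.
32.18 × 5/9 = 17.88.

17.88 K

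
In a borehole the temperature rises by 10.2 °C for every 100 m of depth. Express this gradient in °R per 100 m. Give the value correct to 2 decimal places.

The quantity depends on a temperature interval, so only the ratio of degree sizes applies; the offset between the scales is irrelevant.
A change of 1°C is a change of 1.8°R, so 10.2 × 1.8 = 18.36.

18.36 °R/100 m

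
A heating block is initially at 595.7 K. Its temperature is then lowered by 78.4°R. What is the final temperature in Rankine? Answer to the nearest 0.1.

993.9°R

Initial temperature in Celsius: 595.7 - 273.15 = 322.5500°C.
The 78.4°R change is an interval, so only the factor 5/9 applies: -78.4 × 5/9 = -43.5556°C.
Final Celsius temperature: 322.5500 - 43.5556 = 278.9944°C.
In Rankine: 278.9944 × 1.8 + 491.67 = 993.9°R.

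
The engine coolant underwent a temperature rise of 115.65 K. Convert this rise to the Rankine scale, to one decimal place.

208.2°R

For a temperature interval the offset drops out; only the factor 1.8 applies.
115.65 × 1.8 = 208.2.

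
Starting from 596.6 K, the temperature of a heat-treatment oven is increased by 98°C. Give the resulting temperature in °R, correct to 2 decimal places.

1250.28°R

Initial temperature in Celsius: 596.6 - 273.15 = 323.4500°C.
Final Celsius temperature: 323.4500 + 98.0000 = 421.4500°C.
In Rankine: 421.4500 × 1.8 + 491.67 = 1250.28°R.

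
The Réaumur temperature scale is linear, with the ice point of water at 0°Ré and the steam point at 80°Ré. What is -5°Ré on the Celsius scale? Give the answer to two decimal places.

Linear interpolation between the fixed points: C = (-5 - 0) × 100 / (80 - 0) = -6.2500°C.

-6.25°C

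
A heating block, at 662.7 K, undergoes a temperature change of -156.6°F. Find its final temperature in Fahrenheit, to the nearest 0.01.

Initial temperature in Celsius: 662.7 - 273.15 = 389.5500°C.
The 156.6°F change is an interval, so only the factor 5/9 applies: -156.6 × 5/9 = -87.0000°C.
Final Celsius temperature: 389.5500 - 87.0000 = 302.5500°C.
In Fahrenheit: 302.5500 × 1.8 + 32 = 576.59°F.

576.59°F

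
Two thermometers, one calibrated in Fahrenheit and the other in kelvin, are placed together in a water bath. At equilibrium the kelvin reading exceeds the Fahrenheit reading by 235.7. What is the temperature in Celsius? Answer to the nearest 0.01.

Let x be the Fahrenheit reading; then the kelvin reading is 5/9·x + 255.372.
(5/9·x + 255.372) - x = 235.7  ⇒  (-4/9)·x = -19.6722  ⇒  x = 44.2625°F.
In Celsius: (44.2625 - 32) × 5/9 = 6.81°C.

6.81°C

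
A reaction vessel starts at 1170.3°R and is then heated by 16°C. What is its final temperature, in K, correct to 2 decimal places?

Initial temperature in Celsius: (1170.3 - 491.67) × 5/9 = 377.0167°C.
Final Celsius temperature: 377.0167 + 16.0000 = 393.0167°C.
In kelvin: 393.0167 + 273.15 = 666.17 K.

666.17 K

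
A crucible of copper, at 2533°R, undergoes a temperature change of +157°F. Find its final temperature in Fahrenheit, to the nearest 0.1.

Initial temperature in Celsius: (2533 - 491.67) × 5/9 = 1134.0722°C.
The 157°F change is an interval, so only the factor 5/9 applies: +157 × 5/9 = +87.2222°C.
Final Celsius temperature: 1134.0722 + 87.2222 = 1221.2944°C.
In Fahrenheit: 1221.2944 × 1.8 + 32 = 2230.3°F.

2230.3°F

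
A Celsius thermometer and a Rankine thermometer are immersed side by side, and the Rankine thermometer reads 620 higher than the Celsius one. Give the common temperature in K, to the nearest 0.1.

433.6 K

Let x be the Celsius reading; then the Rankine reading is 1.8·x + 491.67.
(1.8·x + 491.67) - x = 620  ⇒  (0.8)·x = 128.33  ⇒  x = 160.4125°C.
In kelvin: 160.4125 + 273.15 = 433.6 K.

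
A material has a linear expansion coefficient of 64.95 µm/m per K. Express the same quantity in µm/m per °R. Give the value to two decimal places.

36.08 µm/m per °R

The quantity depends on a temperature interval, so only the ratio of degree sizes applies; the offset between the scales is irrelevant.
A change of 1°R is a change of 5/9 K, so per °R the value is 64.95 × 5/9 = 36.08.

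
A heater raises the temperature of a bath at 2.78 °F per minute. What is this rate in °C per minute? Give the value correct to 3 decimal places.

The quantity depends on a temperature interval, so only the ratio of degree sizes applies; the offset between the scales is irrelevant.
A change of 1°F is a change of 5/9°C, so 2.78 × 5/9 = 1.544.

1.544 °C/minute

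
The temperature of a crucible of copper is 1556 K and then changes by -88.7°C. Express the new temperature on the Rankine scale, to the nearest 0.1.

2641.1°R

Initial temperature in Celsius: 1556 - 273.15 = 1282.8500°C.
Final Celsius temperature: 1282.8500 - 88.7000 = 1194.1500°C.
In Rankine: 1194.1500 × 1.8 + 491.67 = 2641.1°R.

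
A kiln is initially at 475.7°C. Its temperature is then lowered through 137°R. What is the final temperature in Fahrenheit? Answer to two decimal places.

The 137°R change is an interval, so only the factor 5/9 applies: -137 × 5/9 = -76.1111°C.
Final Celsius temperature: 475.7000 - 76.1111 = 399.5889°C.
In Fahrenheit: 399.5889 × 1.8 + 32 = 751.26°F.

751.26°F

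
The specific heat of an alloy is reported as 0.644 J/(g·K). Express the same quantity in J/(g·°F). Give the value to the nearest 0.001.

0.358 J/(g·°F)

Since only a temperature interval is involved, the additive offset between the scales drops out.
A change of 1°F is a change of 5/9 K, so per °F the value is 0.644 × 5/9 = 0.358.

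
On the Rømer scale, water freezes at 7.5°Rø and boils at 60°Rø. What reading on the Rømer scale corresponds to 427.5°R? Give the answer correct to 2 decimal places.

-11.22°Rø

First in Celsius: (427.5 - 491.67) × 5/9 = -35.6500°C.
Linearly onto the Rømer scale: 7.5 + (-35.6500 / 100) × (60 - 7.5) = -11.22°Rø.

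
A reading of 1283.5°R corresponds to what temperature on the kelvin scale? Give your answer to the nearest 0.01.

In Celsius: (1283.5 - 491.67) × 5/9 = 439.9056°C.
In kelvin: 439.9056 + 273.15 = 713.06 K.

713.06 K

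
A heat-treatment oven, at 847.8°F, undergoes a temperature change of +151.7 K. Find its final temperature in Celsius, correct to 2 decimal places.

Initial temperature in Celsius: (847.8 - 32) × 5/9 = 453.2222°C.
The 151.7 K change is an interval; Kelvin and Celsius degrees are the same size, so ΔC = +151.7°C.
Final Celsius temperature: 453.2222 + 151.7000 = 604.9222°C.

604.92°C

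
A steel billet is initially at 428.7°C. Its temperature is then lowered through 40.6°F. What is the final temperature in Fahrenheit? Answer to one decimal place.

The 40.6°F change is an interval, so only the factor 5/9 applies: -40.6 × 5/9 = -22.5556°C.
Final Celsius temperature: 428.7000 - 22.5556 = 406.1444°C.
In Fahrenheit: 406.1444 × 1.8 + 32 = 763.1°F.

763.1°F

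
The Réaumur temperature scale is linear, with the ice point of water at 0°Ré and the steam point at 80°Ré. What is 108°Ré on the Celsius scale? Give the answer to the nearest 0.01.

Linear interpolation between the fixed points: C = (108 - 0) × 100 / (80 - 0) = 135.0000°C.

135.00°C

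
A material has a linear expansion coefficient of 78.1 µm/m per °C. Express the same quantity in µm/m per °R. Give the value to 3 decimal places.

43.389 µm/m per °R

The quantity depends on a temperature interval, so only the ratio of degree sizes applies; the offset between the scales is irrelevant.
A change of 1°R is a change of 5/9°C, so per °R the value is 78.1 × 5/9 = 43.389.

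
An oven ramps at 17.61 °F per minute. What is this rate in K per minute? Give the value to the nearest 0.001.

9.783 K/minute

The quantity depends on a temperature interval, so only the ratio of degree sizes applies; the offset between the scales is irrelevant.
A change of 1°F is a change of 5/9 K, so 17.61 × 5/9 = 9.783.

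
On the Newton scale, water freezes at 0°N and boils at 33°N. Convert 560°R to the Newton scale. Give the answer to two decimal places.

12.53°N

First in Celsius: (560 - 491.67) × 5/9 = 37.9611°C.
Linearly onto the Newton scale: 0 + (37.9611 / 100) × (33 - 0) = 12.53°N.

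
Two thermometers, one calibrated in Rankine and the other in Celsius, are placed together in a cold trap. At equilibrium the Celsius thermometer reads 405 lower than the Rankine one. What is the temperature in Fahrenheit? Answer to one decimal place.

-163.0°F

Let x be the Rankine reading; then the Celsius reading is 5/9·x - 273.15.
(5/9·x - 273.15) - x = -405  ⇒  (-4/9)·x = -131.85  ⇒  x = 296.6625°R.
In Celsius: (296.6625 - 491.67) × 5/9 = -108.3375°C.
In Fahrenheit: -108.3375 × 1.8 + 32 = -163.0°F.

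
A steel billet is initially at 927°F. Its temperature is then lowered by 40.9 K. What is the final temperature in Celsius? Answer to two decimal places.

456.32°C

Initial temperature in Celsius: (927 - 32) × 5/9 = 497.2222°C.
The 40.9 K change is an interval; Kelvin and Celsius degrees are the same size, so ΔC = -40.9°C.
Final Celsius temperature: 497.2222 - 40.9000 = 456.3222°C.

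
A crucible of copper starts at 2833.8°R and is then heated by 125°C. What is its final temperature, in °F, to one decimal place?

2599.1°F

Initial temperature in Celsius: (2833.8 - 491.67) × 5/9 = 1301.1833°C.
Final Celsius temperature: 1301.1833 + 125.0000 = 1426.1833°C.
In Fahrenheit: 1426.1833 × 1.8 + 32 = 2599.1°F.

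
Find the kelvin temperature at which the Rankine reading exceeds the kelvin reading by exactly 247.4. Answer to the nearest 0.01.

Let K be the kelvin reading. The Rankine reading is R = 1.8·K.
Require R - K = 247.4: (0.8)·K = 247.4.
K = (247.4) / (0.8) = 309.25.

309.25 K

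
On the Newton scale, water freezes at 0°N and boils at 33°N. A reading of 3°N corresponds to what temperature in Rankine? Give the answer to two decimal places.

Linear interpolation between the fixed points: C = (3 - 0) × 100 / (33 - 0) = 9.0909°C.
Then 9.0909 × 1.8 + 491.67 = 508.03°R.

508.03°R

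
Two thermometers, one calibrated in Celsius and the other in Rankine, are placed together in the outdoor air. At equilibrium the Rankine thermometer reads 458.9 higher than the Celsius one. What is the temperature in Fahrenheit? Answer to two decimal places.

-41.73°F

Let x be the Celsius reading; then the Rankine reading is 1.8·x + 491.67.
(1.8·x + 491.67) - x = 458.9  ⇒  (0.8)·x = -32.77  ⇒  x = -40.9625°C.
In Fahrenheit: -40.9625 × 1.8 + 32 = -41.73°F.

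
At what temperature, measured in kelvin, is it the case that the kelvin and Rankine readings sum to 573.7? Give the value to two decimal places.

Let K be the kelvin reading. The Rankine reading is R = 1.8·K.
Require K + R = 573.7: (2.8)·K = 573.7.
K = (573.7) / (2.8) = 204.89.

204.89 K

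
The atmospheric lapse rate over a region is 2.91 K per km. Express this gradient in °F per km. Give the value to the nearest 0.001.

5.238 °F/km

The quantity depends on a temperature interval, so only the ratio of degree sizes applies; the offset between the scales is irrelevant.
A change of 1 K is a change of 1.8°F, so 2.91 × 1.8 = 5.238.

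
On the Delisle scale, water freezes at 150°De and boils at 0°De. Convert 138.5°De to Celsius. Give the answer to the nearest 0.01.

Linear interpolation between the fixed points: C = (138.5 - 150) × 100 / (0 - 150) = 7.6667°C.

7.67°C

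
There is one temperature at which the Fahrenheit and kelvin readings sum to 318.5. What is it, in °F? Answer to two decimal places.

Let F be the Fahrenheit reading. The kelvin reading is K = 5/9·F + 255.372.
Require F + K = 318.5: (14/9)·F + 255.372 = 318.5.
F = (318.5 - 255.372) / (14/9) = 40.58.

40.58°F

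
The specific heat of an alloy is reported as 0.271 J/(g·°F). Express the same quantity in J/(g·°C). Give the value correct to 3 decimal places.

Since only a temperature interval is involved, the additive offset between the scales drops out.
A change of 1°C is a change of 1.8°F, so per °C the value is 0.271 × 1.8 = 0.488.

0.488 J/(g·°C)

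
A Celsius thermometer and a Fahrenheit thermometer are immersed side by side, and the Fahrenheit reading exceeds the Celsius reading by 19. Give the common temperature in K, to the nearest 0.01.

Let x be the Celsius reading; then the Fahrenheit reading is 1.8·x + 32.
(1.8·x + 32) - x = 19  ⇒  (0.8)·x = -13  ⇒  x = -16.2500°C.
In kelvin: -16.2500 + 273.15 = 256.90 K.

256.90 K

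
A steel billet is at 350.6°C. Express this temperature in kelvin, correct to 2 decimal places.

In kelvin: 350.6000 + 273.15 = 623.75 K.

623.75 K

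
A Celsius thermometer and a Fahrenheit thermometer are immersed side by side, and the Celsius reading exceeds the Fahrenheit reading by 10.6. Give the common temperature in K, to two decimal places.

Let x be the Celsius reading; then the Fahrenheit reading is 1.8·x + 32.
(1.8·x + 32) - x = -10.6  ⇒  (0.8)·x = -42.6  ⇒  x = -53.2500°C.
In kelvin: -53.2500 + 273.15 = 219.90 K.

219.90 K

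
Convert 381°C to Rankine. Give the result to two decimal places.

In Rankine: 381.0000 × 1.8 + 491.67 = 1177.47°R.

1177.47°R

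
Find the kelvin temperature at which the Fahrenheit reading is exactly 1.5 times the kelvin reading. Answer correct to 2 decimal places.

Let K be the kelvin reading. The Fahrenheit reading is F = 1.8·K - 459.67.
Require F = 1.5·K: 1.8·K - 459.67 = 1.5·K.
(0.3)·K = 459.67  ⇒  K = 1532.23.

1532.23 K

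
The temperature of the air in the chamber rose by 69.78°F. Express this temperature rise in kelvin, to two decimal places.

38.77 K

For a temperature interval the offset drops out; only the factor 5/9 applies.
69.78 × 5/9 = 38.77.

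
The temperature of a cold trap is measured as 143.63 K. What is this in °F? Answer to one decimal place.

In Celsius: 143.63 - 273.15 = -129.5200°C.
In Fahrenheit: -129.5200 × 1.8 + 32 = -201.1°F.

-201.1°F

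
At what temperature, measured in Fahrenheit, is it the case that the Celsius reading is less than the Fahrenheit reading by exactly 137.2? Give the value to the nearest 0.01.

268.70°F

Let F be the Fahrenheit reading. The Celsius reading is C = 5/9·F - 17.7778.
Require C - F = -137.2: (-4/9)·F - 17.7778 = -137.2.
F = (-137.2 + 17.7778) / (-4/9) = 268.70.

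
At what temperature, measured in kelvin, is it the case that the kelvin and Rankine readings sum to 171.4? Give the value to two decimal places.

Let K be the kelvin reading. The Rankine reading is R = 1.8·K.
Require K + R = 171.4: (2.8)·K = 171.4.
K = (171.4) / (2.8) = 61.21.

61.21 K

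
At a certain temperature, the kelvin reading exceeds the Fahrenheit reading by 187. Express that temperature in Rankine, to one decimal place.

Let x be the Fahrenheit reading; then the kelvin reading is 5/9·x + 255.372.
(5/9·x + 255.372) - x = 187  ⇒  (-4/9)·x = -68.3722  ⇒  x = 153.8375°F.
In Celsius: (153.8375 - 32) × 5/9 = 67.6875°C.
In Rankine: 67.6875 × 1.8 + 491.67 = 613.5°R.

613.5°R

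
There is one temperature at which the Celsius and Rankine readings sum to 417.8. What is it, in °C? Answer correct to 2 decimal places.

-26.38°C

Let C be the Celsius reading. The Rankine reading is R = 1.8·C + 491.67.
Require C + R = 417.8: (2.8)·C + 491.67 = 417.8.
C = (417.8 - 491.67) / (2.8) = -26.38.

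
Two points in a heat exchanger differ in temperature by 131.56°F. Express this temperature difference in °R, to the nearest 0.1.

131.6°R

Fahrenheit and Rankine degrees are the same size, so the interval is unchanged: 131.6.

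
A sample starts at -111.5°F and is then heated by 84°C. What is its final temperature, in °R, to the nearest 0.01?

499.37°R

Initial temperature in Celsius: (-111.5 - 32) × 5/9 = -79.7222°C.
Final Celsius temperature: -79.7222 + 84.0000 = 4.2778°C.
In Rankine: 4.2778 × 1.8 + 491.67 = 499.37°R.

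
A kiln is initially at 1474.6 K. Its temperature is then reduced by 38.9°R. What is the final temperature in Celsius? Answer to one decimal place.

1179.8°C

Initial temperature in Celsius: 1474.6 - 273.15 = 1201.4500°C.
The 38.9°R change is an interval, so only the factor 5/9 applies: -38.9 × 5/9 = -21.6111°C.
Final Celsius temperature: 1201.4500 - 21.6111 = 1179.8389°C.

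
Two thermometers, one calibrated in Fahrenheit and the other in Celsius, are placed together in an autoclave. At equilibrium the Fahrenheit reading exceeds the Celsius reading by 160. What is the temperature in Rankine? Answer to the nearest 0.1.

Let x be the Fahrenheit reading; then the Celsius reading is 5/9·x - 17.7778.
(5/9·x - 17.7778) - x = -160  ⇒  (-4/9)·x = -142.222  ⇒  x = 320.0000°F.
In Celsius: (320 - 32) × 5/9 = 160.0000°C.
In Rankine: 160.0000 × 1.8 + 491.67 = 779.7°R.

779.7°R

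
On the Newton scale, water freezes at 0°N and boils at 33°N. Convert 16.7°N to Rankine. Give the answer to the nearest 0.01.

582.76°R

Linear interpolation between the fixed points: C = (16.7 - 0) × 100 / (33 - 0) = 50.6061°C.
Then 50.6061 × 1.8 + 491.67 = 582.76°R.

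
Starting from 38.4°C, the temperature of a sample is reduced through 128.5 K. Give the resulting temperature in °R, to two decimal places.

329.49°R

The 128.5 K change is an interval; Kelvin and Celsius degrees are the same size, so ΔC = -128.5°C.
Final Celsius temperature: 38.4000 - 128.5000 = -90.1000°C.
In Rankine: -90.1000 × 1.8 + 491.67 = 329.49°R.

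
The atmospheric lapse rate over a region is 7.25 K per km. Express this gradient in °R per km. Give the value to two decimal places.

13.05 °R/km

The quantity depends on a temperature interval, so only the ratio of degree sizes applies; the offset between the scales is irrelevant.
A change of 1 K is a change of 1.8°R, so 7.25 × 1.8 = 13.05.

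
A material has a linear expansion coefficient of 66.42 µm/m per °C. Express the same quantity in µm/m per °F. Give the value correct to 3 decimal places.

36.900 µm/m per °F

Since only a temperature interval is involved, the additive offset between the scales drops out.
A change of 1°F is a change of 5/9°C, so per °F the value is 66.42 × 5/9 = 36.900.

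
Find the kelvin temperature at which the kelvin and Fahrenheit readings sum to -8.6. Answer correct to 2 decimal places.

Let K be the kelvin reading. The Fahrenheit reading is F = 1.8·K - 459.67.
Require K + F = -8.6: (2.8)·K - 459.67 = -8.6.
K = (-8.6 + 459.67) / (2.8) = 161.10.

161.10 K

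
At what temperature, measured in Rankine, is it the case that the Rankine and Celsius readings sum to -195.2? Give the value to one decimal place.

50.1°R

Let R be the Rankine reading. The Celsius reading is C = 5/9·R - 273.15.
Require R + C = -195.2: (14/9)·R - 273.15 = -195.2.
R = (-195.2 + 273.15) / (14/9) = 50.1.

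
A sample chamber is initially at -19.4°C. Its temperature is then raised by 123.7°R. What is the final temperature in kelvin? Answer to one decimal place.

The 123.7°R change is an interval, so only the factor 5/9 applies: +123.7 × 5/9 = +68.7222°C.
Final Celsius temperature: -19.4000 + 68.7222 = 49.3222°C.
In kelvin: 49.3222 + 273.15 = 322.5 K.

322.5 K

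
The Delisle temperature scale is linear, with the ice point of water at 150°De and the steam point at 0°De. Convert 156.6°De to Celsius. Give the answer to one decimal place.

Linear interpolation between the fixed points: C = (156.6 - 150) × 100 / (0 - 150) = -4.4000°C.

-4.4°C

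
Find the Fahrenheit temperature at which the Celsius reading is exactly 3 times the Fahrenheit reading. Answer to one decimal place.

-7.3°F

Let F be the Fahrenheit reading. The Celsius reading is C = 5/9·F - 17.7778.
Require C = 3·F: 5/9·F - 17.7778 = 3·F.
(-22/9)·F = 17.7778  ⇒  F = -7.3.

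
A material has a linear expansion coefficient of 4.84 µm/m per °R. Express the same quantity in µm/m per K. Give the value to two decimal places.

The quantity depends on a temperature interval, so only the ratio of degree sizes applies; the offset between the scales is irrelevant.
A change of 1 K is a change of 1.8°R, so per K the value is 4.84 × 1.8 = 8.71.

8.71 µm/m per K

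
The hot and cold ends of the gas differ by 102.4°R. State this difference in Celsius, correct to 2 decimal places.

56.89°C

For a temperature interval the offset drops out; only the factor 5/9 applies.
102.4 × 5/9 = 56.89.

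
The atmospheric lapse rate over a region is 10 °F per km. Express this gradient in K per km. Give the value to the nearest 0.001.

Since only a temperature interval is involved, the additive offset between the scales drops out.
A change of 1°F is a change of 5/9 K, so 10 × 5/9 = 5.556.

5.556 K/km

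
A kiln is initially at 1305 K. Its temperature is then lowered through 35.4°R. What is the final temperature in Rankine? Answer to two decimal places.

Initial temperature in Celsius: 1305 - 273.15 = 1031.8500°C.
The 35.4°R change is an interval, so only the factor 5/9 applies: -35.4 × 5/9 = -19.6667°C.
Final Celsius temperature: 1031.8500 - 19.6667 = 1012.1833°C.
In Rankine: 1012.1833 × 1.8 + 491.67 = 2313.60°R.

2313.60°R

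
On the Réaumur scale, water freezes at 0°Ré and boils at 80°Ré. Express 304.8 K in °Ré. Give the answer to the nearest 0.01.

25.32°Ré

First in Celsius: 304.8 - 273.15 = 31.6500°C.
Linearly onto the Réaumur scale: 0 + (31.6500 / 100) × (80 - 0) = 25.32°Ré.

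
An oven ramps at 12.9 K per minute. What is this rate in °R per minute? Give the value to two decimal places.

Since only a temperature interval is involved, the additive offset between the scales drops out.
A change of 1 K is a change of 1.8°R, so 12.9 × 1.8 = 23.22.

23.22 °R/minute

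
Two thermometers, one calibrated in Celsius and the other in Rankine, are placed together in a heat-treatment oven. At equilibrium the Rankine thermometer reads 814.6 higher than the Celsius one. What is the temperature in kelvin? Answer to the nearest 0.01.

Let x be the Celsius reading; then the Rankine reading is 1.8·x + 491.67.
(1.8·x + 491.67) - x = 814.6  ⇒  (0.8)·x = 322.93  ⇒  x = 403.6625°C.
In kelvin: 403.6625 + 273.15 = 676.81 K.

676.81 K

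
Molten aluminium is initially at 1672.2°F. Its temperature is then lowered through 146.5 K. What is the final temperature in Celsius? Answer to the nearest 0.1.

Initial temperature in Celsius: (1672.2 - 32) × 5/9 = 911.2222°C.
The 146.5 K change is an interval; Kelvin and Celsius degrees are the same size, so ΔC = -146.5°C.
Final Celsius temperature: 911.2222 - 146.5000 = 764.7222°C.

764.7°C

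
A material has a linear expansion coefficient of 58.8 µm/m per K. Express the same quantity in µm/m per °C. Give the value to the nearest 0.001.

Since only a temperature interval is involved, the additive offset between the scales drops out.
A change of 1°C is a change of 1 K, so per °C the value is 58.8 × 1 = 58.800.

58.800 µm/m per °C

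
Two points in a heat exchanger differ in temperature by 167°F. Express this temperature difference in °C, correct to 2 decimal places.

Only the scale ratio 5/9 matters for a change in temperature.
167 × 5/9 = 92.78.

92.78°C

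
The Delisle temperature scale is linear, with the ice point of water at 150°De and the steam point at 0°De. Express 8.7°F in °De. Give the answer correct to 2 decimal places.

First in Celsius: (8.7 - 32) × 5/9 = -12.9444°C.
Linearly onto the Delisle scale: 150 + (-12.9444 / 100) × (0 - 150) = 169.42°De.

169.42°De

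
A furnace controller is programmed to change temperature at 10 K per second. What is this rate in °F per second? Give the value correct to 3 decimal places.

Since only a temperature interval is involved, the additive offset between the scales drops out.
A change of 1 K is a change of 1.8°F, so 10 × 1.8 = 18.000.

18.000 °F/second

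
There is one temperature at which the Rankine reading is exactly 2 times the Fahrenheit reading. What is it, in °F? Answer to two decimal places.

459.67°F

Let F be the Fahrenheit reading. The Rankine reading is R = 1·F + 459.67.
Require R = 2·F: 1·F + 459.67 = 2·F.
(-1)·F = -459.67  ⇒  F = 459.67.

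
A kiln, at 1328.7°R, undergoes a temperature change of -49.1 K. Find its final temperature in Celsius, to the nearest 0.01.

415.92°C

Initial temperature in Celsius: (1328.7 - 491.67) × 5/9 = 465.0167°C.
The 49.1 K change is an interval; Kelvin and Celsius degrees are the same size, so ΔC = -49.1°C.
Final Celsius temperature: 465.0167 - 49.1000 = 415.9167°C.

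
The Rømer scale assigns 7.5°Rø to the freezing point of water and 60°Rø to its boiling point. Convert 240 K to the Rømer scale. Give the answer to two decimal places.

-9.90°Rø

First in Celsius: 240 - 273.15 = -33.1500°C.
Linearly onto the Rømer scale: 7.5 + (-33.1500 / 100) × (60 - 7.5) = -9.90°Rø.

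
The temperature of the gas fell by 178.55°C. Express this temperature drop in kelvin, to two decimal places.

Celsius and kelvin degrees are the same size, so the interval is unchanged: 178.55.

178.55 K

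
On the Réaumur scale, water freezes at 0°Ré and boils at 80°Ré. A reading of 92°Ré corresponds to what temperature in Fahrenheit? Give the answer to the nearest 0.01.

239.00°F

Linear interpolation between the fixed points: C = (92 - 0) × 100 / (80 - 0) = 115.0000°C.
Then 115.0000 × 1.8 + 32 = 239.00°F.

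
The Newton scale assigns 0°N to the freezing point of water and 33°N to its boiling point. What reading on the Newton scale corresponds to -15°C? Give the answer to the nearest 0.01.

Linearly onto the Newton scale: 0 + (-15.0000 / 100) × (33 - 0) = -4.95°N.

-4.95°N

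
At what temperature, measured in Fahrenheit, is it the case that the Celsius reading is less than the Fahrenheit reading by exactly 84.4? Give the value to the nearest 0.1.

Let F be the Fahrenheit reading. The Celsius reading is C = 5/9·F - 17.7778.
Require C - F = -84.4: (-4/9)·F - 17.7778 = -84.4.
F = (-84.4 + 17.7778) / (-4/9) = 149.9.

149.9°F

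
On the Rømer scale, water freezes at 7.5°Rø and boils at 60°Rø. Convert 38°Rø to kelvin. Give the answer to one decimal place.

331.2 K

Linear interpolation between the fixed points: C = (38 - 7.5) × 100 / (60 - 7.5) = 58.0952°C.
Then 58.0952 + 273.15 = 331.2 K.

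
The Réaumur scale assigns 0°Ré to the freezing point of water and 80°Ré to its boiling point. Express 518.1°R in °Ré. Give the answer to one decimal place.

First in Celsius: (518.1 - 491.67) × 5/9 = 14.6833°C.
Linearly onto the Réaumur scale: 0 + (14.6833 / 100) × (80 - 0) = 11.7°Ré.

11.7°Ré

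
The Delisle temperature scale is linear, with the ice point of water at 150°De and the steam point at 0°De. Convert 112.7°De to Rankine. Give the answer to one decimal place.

Linear interpolation between the fixed points: C = (112.7 - 150) × 100 / (0 - 150) = 24.8667°C.
Then 24.8667 × 1.8 + 491.67 = 536.4°R.

536.4°R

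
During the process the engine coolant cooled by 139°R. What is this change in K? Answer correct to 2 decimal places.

Only the scale ratio 5/9 matters for a change in temperature.
139 × 5/9 = 77.22.

77.22 K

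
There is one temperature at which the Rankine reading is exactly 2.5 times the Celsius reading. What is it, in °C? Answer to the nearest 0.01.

Let C be the Celsius reading. The Rankine reading is R = 1.8·C + 491.67.
Require R = 2.5·C: 1.8·C + 491.67 = 2.5·C.
(-0.7)·C = -491.67  ⇒  C = 702.39.

702.39°C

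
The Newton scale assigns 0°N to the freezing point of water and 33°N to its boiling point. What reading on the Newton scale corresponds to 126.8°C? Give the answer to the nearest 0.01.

41.84°N

Linearly onto the Newton scale: 0 + (126.8000 / 100) × (33 - 0) = 41.84°N.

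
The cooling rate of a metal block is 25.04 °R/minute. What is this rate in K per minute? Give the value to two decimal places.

13.91 K/minute

The quantity depends on a temperature interval, so only the ratio of degree sizes applies; the offset between the scales is irrelevant.
A change of 1°R is a change of 5/9 K, so 25.04 × 5/9 = 13.91.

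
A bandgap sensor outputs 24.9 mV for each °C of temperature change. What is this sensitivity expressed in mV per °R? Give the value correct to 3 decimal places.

13.833 mV per °R

Since only a temperature interval is involved, the additive offset between the scales drops out.
A change of 1°R is a change of 5/9°C, so per °R the value is 24.9 × 5/9 = 13.833.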